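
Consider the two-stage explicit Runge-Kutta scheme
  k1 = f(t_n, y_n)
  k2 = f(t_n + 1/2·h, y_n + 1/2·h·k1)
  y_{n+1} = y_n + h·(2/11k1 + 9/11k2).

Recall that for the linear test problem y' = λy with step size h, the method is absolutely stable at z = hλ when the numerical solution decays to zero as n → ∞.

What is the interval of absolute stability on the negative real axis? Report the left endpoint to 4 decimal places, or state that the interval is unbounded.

Set f=λy, z=hλ:
  k1=λy_n ⇒ h·k1=z·y_n;  k2=λ(1+1/2z)y_n ⇒ h·k2=z(1+1/2z)y_n
  y_{n+1}/y_n = 1 + 2/11z + 9/11z(1+1/2z) = 1 + z + 9/22z²
  R(z) = 1 + z + 9/22z².

Solve |R(x)|<1 on ℝ⁻.
x=-0.52: |R|=0.5906
R=1: x+9/22x²=0 ⇒ x=−22/9=-2.4444; min R=1−1/(4·9/22)=0.3889>−1
Confirm numerically:
  x=-2.419: |R|=0.97482 <1
  x=-2.136: |R|=0.73048 <1
  x=-1.532: |R|=0.42815 <1
  x=-1.327: |R|=0.39338 <1
  x=-2.980: |R|=1.65289 >1
  x=-2.560: |R|=1.12102 >1
  x=-2.496: |R|=1.05264 >1
Interval (-2.4444, 0).

(-2.4444, 0).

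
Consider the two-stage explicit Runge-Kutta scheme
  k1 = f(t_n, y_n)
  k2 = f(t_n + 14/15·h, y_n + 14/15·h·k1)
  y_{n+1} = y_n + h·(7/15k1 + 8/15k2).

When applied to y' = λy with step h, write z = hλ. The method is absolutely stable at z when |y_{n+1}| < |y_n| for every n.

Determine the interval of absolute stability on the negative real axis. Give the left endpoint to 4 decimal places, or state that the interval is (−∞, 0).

On y'=λy, z=hλ:
  k1=λy_n ⇒ h·k1=z·y_n;  k2=λ(1+14/15z)y_n ⇒ h·k2=z(1+14/15z)y_n
  y_{n+1}/y_n = 1 + 7/15z + 8/15z(1+14/15z) = 1 + z + 112/225z²
  so R(z) = 1 + z + 112/225z².

Solve |R(x)|<1 on ℝ⁻.
x=-1.72: |R|=0.7526
R=1: x+112/225x²=0 ⇒ x=−225/112=-2.0089; min R=1−1/(4·112/225)=0.4978>−1
Confirm numerically:
  x=-1.613: |R|=0.68210 <1
  x=-1.371: |R|=0.56464 <1
  x=-1.298: |R|=0.54066 <1
  x=-1.027: |R|=0.49802 <1
  x=-2.446: |R|=1.53216 >1
  x=-2.053: |R|=1.04504 >1
Stable set (-2.0089, 0).

(-2.0089, 0).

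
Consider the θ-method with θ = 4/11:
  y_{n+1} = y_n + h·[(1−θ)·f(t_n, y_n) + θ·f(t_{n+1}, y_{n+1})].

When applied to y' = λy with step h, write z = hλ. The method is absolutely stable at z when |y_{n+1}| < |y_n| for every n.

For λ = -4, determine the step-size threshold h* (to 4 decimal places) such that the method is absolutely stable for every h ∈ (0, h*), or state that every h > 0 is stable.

(-7.3333,0); λ=-4 ⇒ h* = (22/3)/4 = 1.8333.

Test eqn y'=λy, z=hλ:
  y_{n+1} = y_n + z·[7/11·y_n + 4/11·y_{n+1}] ⇒ (1 − 4/11z)y_{n+1} = (1 + 7/11z)y_n
  Hence R(z) = (1 + 7/11z)/(1 − 4/11z).

Find x<0 with |R(x)|<1.
x=-0.45: |R|=0.6133
R=−1: 1+7/11x = −1+4/11x ⇒ -3/11x=2 ⇒ x=2/(-3/11)=-7.3333
Confirm numerically:
  x=-6.733: |R|=0.95252 <1
  x=-3.692: |R|=0.57606 <1
  x=-3.658: |R|=0.56983 <1
  x=-7.525: |R|=1.01399 >1
  x=-7.448: |R|=1.00843 >1
Interval (-7.3333, 0).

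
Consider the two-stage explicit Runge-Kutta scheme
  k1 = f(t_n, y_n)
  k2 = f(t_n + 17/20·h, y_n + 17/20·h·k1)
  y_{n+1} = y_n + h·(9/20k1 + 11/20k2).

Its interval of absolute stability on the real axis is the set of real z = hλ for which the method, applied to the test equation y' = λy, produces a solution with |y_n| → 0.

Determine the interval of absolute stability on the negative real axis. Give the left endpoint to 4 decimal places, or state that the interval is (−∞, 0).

z∈(-2.1390,0).

With y'=λy (z=hλ):
  k1=λy_n ⇒ h·k1=z·y_n;  k2=λ(1+17/20z)y_n ⇒ h·k2=z(1+17/20z)y_n
  y_{n+1}/y_n = 1 + 9/20z + 11/20z(1+17/20z) = 1 + z + 187/400z²
  Hence R(z) = 1 + z + 187/400z².

Boundary: |R(x)|=1, x<0.
x=-1.09: |R|=0.4654
R=1: x+187/400x²=0 ⇒ x=−400/187=-2.1390; min R=1−1/(4·187/400)=0.4652>−1
Confirm numerically:
  x=-1.969: |R|=0.84348 <1
  x=-1.951: |R|=0.82849 <1
  x=-0.902: |R|=0.47836 <1
  x=-2.268: |R|=1.13674 >1
  x=-2.175: |R|=1.03657 >1
So |R|<1 on (-2.1390, 0).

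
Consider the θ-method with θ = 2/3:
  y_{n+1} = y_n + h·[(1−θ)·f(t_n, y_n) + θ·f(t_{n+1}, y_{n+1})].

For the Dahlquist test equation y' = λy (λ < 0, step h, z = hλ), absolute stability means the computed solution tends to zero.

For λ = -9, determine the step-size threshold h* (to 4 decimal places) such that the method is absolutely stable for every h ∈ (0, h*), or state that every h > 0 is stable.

interval (−∞, 0). Any h>0 works for λ=-9.

On y'=λy, z=hλ:
  y_{n+1} = y_n + z·[1/3·y_n + 2/3·y_{n+1}] ⇒ (1 − 2/3z)y_{n+1} = (1 + 1/3z)y_n
  R(z) = (1 + 1/3z)/(1 − 2/3z).

Find x<0 with |R(x)|<1.
x=-1.45: |R|=0.2627
x=-2: |R|=0.1429
x=-10: |R|=0.3043
x=-100: |R|=0.4778
θ=2/3≥1/2 ⇒ |1+1/3x|<|1−2/3x| ∀x<0 ⇒ interval (−∞,0).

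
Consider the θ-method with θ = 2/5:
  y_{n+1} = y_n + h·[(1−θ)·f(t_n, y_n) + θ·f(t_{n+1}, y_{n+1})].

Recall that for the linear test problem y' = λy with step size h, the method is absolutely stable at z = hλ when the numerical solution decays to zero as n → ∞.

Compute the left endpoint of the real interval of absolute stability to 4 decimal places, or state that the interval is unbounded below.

z* = -10.0000.

Test eqn y'=λy, z=hλ:
  y_{n+1} = y_n + z·[3/5·y_n + 2/5·y_{n+1}] ⇒ (1 − 2/5z)y_{n+1} = (1 + 3/5z)y_n
  ⇒ R(z) = (1 + 3/5z)/(1 − 2/5z).

Boundary: |R(x)|=1, x<0.
x=-0.7: |R|=0.4531
R=−1: 1+3/5x = −1+2/5x ⇒ -1/5x=2 ⇒ x=2/(-1/5)=-10.0000
Confirm numerically:
  x=-9.265: |R|=0.96876 <1
  x=-7.002: |R|=0.84224 <1
  x=-6.545: |R|=0.80901 <1
  x=-5.818: |R|=0.74862 <1
  x=-10.194: |R|=1.00764 >1
  x=-10.153: |R|=1.00605 >1
  x=-10.063: |R|=1.00251 >1
Stable set (-10.0000, 0).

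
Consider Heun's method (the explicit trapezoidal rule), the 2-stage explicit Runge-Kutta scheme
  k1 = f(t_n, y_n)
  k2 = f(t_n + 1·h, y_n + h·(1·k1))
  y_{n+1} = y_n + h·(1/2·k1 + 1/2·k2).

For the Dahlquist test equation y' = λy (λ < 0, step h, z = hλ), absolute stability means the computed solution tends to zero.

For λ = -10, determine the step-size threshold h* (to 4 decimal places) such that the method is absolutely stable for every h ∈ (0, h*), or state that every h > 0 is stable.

Set f=λy, z=hλ:
  order 2, 2-stage ⇒ R(z)=1+z+z^2/2
  (e.g. R(-1.74)=0.77380, |R|=0.77380)

Solve |R(x)|<1 on ℝ⁻.
x=-1.74: |R|=0.7738
|R(-2.26)|=1.2938 |R(-2)|=1.0000 |R(-1.71)|=0.7520
Bisect:
  x_lo=-2.7937 |R|=2.1087  x_hi=-0.0755 |R|=0.9274
  mid=-1.43460 |R|=0.59444 →hi
  mid=-2.11417 |R|=1.12069 →lo
  mid=-1.77439 |R|=0.79984 →hi
  mid=-1.94428 |R|=0.94583 →hi
  mid=-2.02922 |R|=1.02965 →lo
  mid=-1.98675 |R|=0.98684 →hi
  mid=-2.00799 |R|=1.00802 →lo
  mid=-1.99737 |R|=0.99737 →hi
  mid=-2.00268 |R|=1.00268 →lo
  mid=-2.00002 |R|=1.00002 →lo
  ...
  [-2.00002,-1.99986] ⇒ x*=-2.0000
Interval (-2.0000, 0).

(-2.0000,0); λ=-10 ⇒ h* = 0.2000.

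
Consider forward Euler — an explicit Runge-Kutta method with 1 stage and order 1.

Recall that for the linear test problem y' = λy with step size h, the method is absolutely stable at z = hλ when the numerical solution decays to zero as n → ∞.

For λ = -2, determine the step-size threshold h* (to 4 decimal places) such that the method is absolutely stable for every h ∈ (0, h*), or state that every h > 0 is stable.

(-2.0000,0); λ=-2 ⇒ h* = 1.0000.

On y'=λy, z=hλ:
  order 1, 1-stage ⇒ R(z)=1+z
  (e.g. R(-0.64)=0.36000, |R|=0.36000)

Find x<0 with |R(x)|<1.
x=-0.64: |R|=0.3600
|R(-1.72)|=0.7200 |R(-1.64)|=0.6400 |R(-1.41)|=0.4100
Bisect:
  x_lo=-2.5600 |R|=1.5600  x_hi=-0.1895 |R|=0.8105
  mid=-1.37478 |R|=0.37478 →hi
  mid=-1.96740 |R|=0.96740 →hi
  mid=-2.26371 |R|=1.26371 →lo
  mid=-2.11556 |R|=1.11556 →lo
  mid=-2.04148 |R|=1.04148 →lo
  mid=-2.00444 |R|=1.00444 →lo
  mid=-1.98592 |R|=0.98592 →hi
  mid=-1.99518 |R|=0.99518 →hi
  mid=-1.99981 |R|=0.99981 →hi
  mid=-2.00213 |R|=1.00213 →lo
  ...
  [-2.00010,-1.99996] ⇒ x*=-2.0000
So |R|<1 on (-2.0000, 0).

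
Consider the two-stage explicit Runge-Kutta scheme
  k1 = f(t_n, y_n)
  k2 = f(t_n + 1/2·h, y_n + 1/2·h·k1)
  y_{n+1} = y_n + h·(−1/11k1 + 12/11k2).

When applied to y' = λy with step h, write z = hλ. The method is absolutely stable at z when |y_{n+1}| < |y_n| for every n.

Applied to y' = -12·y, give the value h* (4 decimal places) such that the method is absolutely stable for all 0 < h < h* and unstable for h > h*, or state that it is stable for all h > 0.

Test eqn y'=λy, z=hλ:
  k1=λy_n ⇒ h·k1=z·y_n;  k2=λ(1+1/2z)y_n ⇒ h·k2=z(1+1/2z)y_n
  y_{n+1}/y_n = 1 − 1/11z + 12/11z(1+1/2z) = 1 + z + 6/11z²
  ⇒ R(z) = 1 + z + 6/11z².

Need |R(x)|<1, x<0.
x=-0.7: |R|=0.5673
R=1: x+6/11x²=0 ⇒ x=−11/6=-1.8333; min R=1−1/(4·6/11)=0.5417>−1
Confirm numerically:
  x=-1.514: |R|=0.73629 <1
  x=-1.410: |R|=0.67442 <1
  x=-1.380: |R|=0.65876 <1
  x=-0.810: |R|=0.54787 <1
  x=-2.368: |R|=1.69059 >1
  x=-2.294: |R|=1.57642 >1
  x=-2.230: |R|=1.48249 >1
Interval (-1.8333, 0).

(-1.8333,0); λ=-12 ⇒ h* = (11/6)/12 = 0.1528.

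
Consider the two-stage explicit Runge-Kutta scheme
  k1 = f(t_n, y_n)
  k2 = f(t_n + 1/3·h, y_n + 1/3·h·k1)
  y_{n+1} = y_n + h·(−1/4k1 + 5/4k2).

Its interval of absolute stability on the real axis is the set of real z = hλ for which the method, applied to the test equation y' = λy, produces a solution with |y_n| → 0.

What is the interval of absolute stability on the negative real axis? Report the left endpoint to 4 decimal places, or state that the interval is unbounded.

With y'=λy (z=hλ):
  k1=λy_n ⇒ h·k1=z·y_n;  k2=λ(1+1/3z)y_n ⇒ h·k2=z(1+1/3z)y_n
  y_{n+1}/y_n = 1 − 1/4z + 5/4z(1+1/3z) = 1 + z + 5/12z²
  so R(z) = 1 + z + 5/12z².

Boundary: |R(x)|=1, x<0.
x=-1.34: |R|=0.4082
R=1: x+5/12x²=0 ⇒ x=−12/5=-2.4000; min R=1−1/(4·5/12)=0.4000>−1
Confirm numerically:
  x=-1.484: |R|=0.43361 <1
  x=-1.451: |R|=0.42625 <1
  x=-0.984: |R|=0.41944 <1
  x=-2.964: |R|=1.69654 >1
  x=-2.915: |R|=1.62551 >1
Interval (-2.4000, 0).

(-2.4000, 0).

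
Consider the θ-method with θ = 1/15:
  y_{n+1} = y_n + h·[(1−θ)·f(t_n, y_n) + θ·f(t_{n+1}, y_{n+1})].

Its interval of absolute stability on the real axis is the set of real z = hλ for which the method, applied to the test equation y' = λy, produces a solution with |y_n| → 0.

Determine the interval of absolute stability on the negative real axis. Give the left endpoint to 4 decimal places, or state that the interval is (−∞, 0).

(-2.3077, 0).

Test eqn y'=λy, z=hλ:
  y_{n+1} = y_n + z·[14/15·y_n + 1/15·y_{n+1}] ⇒ (1 − 1/15z)y_{n+1} = (1 + 14/15z)y_n
  Hence R(z) = (1 + 14/15z)/(1 − 1/15z).

Boundary: |R(x)|=1, x<0.
x=-1.02: |R|=0.0449
R=−1: 1+14/15x = −1+1/15x ⇒ -13/15x=2 ⇒ x=2/(-13/15)=-2.3077
Confirm numerically:
  x=-2.237: |R|=0.94668 <1
  x=-1.829: |R|=0.63022 <1
  x=-1.715: |R|=0.53904 <1
  x=-1.268: |R|=0.16917 <1
  x=-2.820: |R|=1.37374 >1
  x=-2.785: |R|=1.34889 >1
  x=-2.504: |R|=1.14580 >1
So |R|<1 on (-2.3077, 0).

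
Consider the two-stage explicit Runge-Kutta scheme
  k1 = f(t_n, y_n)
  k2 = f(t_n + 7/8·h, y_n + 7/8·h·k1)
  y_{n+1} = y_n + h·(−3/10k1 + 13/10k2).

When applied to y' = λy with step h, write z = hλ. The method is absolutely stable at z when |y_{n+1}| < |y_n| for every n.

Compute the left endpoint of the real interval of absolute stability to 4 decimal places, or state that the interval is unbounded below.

left endpoint -0.8791.

With y'=λy (z=hλ):
  k1=λy_n ⇒ h·k1=z·y_n;  k2=λ(1+7/8z)y_n ⇒ h·k2=z(1+7/8z)y_n
  y_{n+1}/y_n = 1 − 3/10z + 13/10z(1+7/8z) = 1 + z + 91/80z²
  ⇒ R(z) = 1 + z + 91/80z².

Need |R(x)|<1, x<0.
x=-1.39: |R|=1.8078
R=1: x+91/80x²=0 ⇒ x=−80/91=-0.8791; min R=1−1/(4·91/80)=0.7802>−1
Confirm numerically:
  x=-0.646: |R|=0.82870 <1
  x=-0.603: |R|=0.81061 <1
  x=-0.399: |R|=0.78209 <1
  x=-0.375: |R|=0.78496 <1
  x=-1.354: |R|=1.73140 >1
  x=-1.185: |R|=1.41231 >1
  x=-1.149: |R|=1.35273 >1
So |R|<1 on (-0.8791, 0).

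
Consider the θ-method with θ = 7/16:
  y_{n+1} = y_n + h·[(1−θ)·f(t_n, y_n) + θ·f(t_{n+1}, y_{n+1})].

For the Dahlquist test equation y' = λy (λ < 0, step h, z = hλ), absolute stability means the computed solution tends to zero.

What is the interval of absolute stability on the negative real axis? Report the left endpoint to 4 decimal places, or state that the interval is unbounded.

(-16.0000, 0).

Test eqn y'=λy, z=hλ:
  y_{n+1} = y_n + z·[9/16·y_n + 7/16·y_{n+1}] ⇒ (1 − 7/16z)y_{n+1} = (1 + 9/16z)y_n
  so R(z) = (1 + 9/16z)/(1 − 7/16z).

Solve |R(x)|<1 on ℝ⁻.
x=-1.73: |R|=0.0153
R=−1: 1+9/16x = −1+7/16x ⇒ -1/8x=2 ⇒ x=2/(-1/8)=-16.0000
Confirm numerically:
  x=-12.539: |R|=0.93330 <1
  x=-11.751: |R|=0.91351 <1
  x=-9.343: |R|=0.83644 <1
  x=-7.669: |R|=0.76089 <1
  x=-16.486: |R|=1.00740 >1
  x=-16.127: |R|=1.00197 >1
So |R|<1 on (-16.0000, 0).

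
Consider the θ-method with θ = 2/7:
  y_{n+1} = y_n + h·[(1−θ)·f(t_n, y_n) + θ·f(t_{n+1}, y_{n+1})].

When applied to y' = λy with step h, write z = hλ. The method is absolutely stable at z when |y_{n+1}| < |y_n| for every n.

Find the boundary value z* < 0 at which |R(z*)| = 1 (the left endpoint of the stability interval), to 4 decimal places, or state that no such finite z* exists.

z* = -4.6667.

Set f=λy, z=hλ:
  y_{n+1} = y_n + z·[5/7·y_n + 2/7·y_{n+1}] ⇒ (1 − 2/7z)y_{n+1} = (1 + 5/7z)y_n
  Hence R(z) = (1 + 5/7z)/(1 − 2/7z).

Find x<0 with |R(x)|<1.
x=-1.64: |R|=0.1167
R=−1: 1+5/7x = −1+2/7x ⇒ -3/7x=2 ⇒ x=2/(-3/7)=-4.6667
Confirm numerically:
  x=-4.400: |R|=0.94937 <1
  x=-4.134: |R|=0.89534 <1
  x=-3.635: |R|=0.78311 <1
  x=-5.161: |R|=1.08561 >1
  x=-5.159: |R|=1.08529 >1
  x=-4.765: |R|=1.01785 >1
Stable set (-4.6667, 0).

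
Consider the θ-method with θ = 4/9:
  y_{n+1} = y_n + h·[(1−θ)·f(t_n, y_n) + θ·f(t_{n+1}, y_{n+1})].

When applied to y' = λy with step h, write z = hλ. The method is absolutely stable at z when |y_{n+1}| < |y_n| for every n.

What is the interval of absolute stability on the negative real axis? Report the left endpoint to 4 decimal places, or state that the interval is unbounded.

z∈(-18.0000,0).

Set f=λy, z=hλ:
  y_{n+1} = y_n + z·[5/9·y_n + 4/9·y_{n+1}] ⇒ (1 − 4/9z)y_{n+1} = (1 + 5/9z)y_n
  ⇒ R(z) = (1 + 5/9z)/(1 − 4/9z).

Solve |R(x)|<1 on ℝ⁻.
x=-1.3: |R|=0.1761
R=−1: 1+5/9x = −1+4/9x ⇒ -1/9x=2 ⇒ x=2/(-1/9)=-18.0000
Confirm numerically:
  x=-16.573: |R|=0.98105 <1
  x=-16.257: |R|=0.97645 <1
  x=-11.043: |R|=0.86916 <1
  x=-18.441: |R|=1.00533 >1
  x=-18.213: |R|=1.00260 >1
So |R|<1 on (-18.0000, 0).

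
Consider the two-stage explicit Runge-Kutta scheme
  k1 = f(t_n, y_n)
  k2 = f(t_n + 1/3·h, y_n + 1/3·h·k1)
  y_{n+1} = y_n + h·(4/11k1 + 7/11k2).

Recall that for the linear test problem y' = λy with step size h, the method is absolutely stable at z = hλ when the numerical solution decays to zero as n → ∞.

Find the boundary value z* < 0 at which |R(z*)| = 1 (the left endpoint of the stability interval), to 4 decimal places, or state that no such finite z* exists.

z* = -4.7143.

With y'=λy (z=hλ):
  k1=λy_n ⇒ h·k1=z·y_n;  k2=λ(1+1/3z)y_n ⇒ h·k2=z(1+1/3z)y_n
  y_{n+1}/y_n = 1 + 4/11z + 7/11z(1+1/3z) = 1 + z + 7/33z²
  ⇒ R(z) = 1 + z + 7/33z².

Need |R(x)|<1, x<0.
x=-1.74: |R|=0.0978
R=1: x+7/33x²=0 ⇒ x=−33/7=-4.7143; min R=1−1/(4·7/33)=-0.1786>−1
Confirm numerically:
  x=-3.798: |R|=0.26181 <1
  x=-3.500: |R|=0.09848 <1
  x=-3.117: |R|=0.05610 <1
  x=-2.001: |R|=0.15167 <1
  x=-5.256: |R|=1.60396 >1
  x=-5.225: |R|=1.56604 >1
  x=-5.217: |R|=1.55632 >1
So |R|<1 on (-4.7143, 0).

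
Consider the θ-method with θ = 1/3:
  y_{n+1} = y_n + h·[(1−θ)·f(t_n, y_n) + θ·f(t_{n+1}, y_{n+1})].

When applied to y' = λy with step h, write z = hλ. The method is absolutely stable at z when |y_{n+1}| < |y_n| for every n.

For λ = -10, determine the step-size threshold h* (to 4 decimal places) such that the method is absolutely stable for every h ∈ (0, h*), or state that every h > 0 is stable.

Test eqn y'=λy, z=hλ:
  y_{n+1} = y_n + z·[2/3·y_n + 1/3·y_{n+1}] ⇒ (1 − 1/3z)y_{n+1} = (1 + 2/3z)y_n
  ⇒ R(z) = (1 + 2/3z)/(1 − 1/3z).

Find x<0 with |R(x)|<1.
x=-0.53: |R|=0.5496
R=−1: 1+2/3x = −1+1/3x ⇒ -1/3x=2 ⇒ x=2/(-1/3)=-6.0000
Confirm numerically:
  x=-4.608: |R|=0.81703 <1
  x=-4.492: |R|=0.79872 <1
  x=-4.369: |R|=0.77867 <1
  x=-3.618: |R|=0.64007 <1
  x=-6.463: |R|=1.04893 >1
  x=-6.346: |R|=1.03702 >1
Interval (-6.0000, 0).

(-6.0000,0); λ=-10 ⇒ h* = (6)/10 = 0.6000.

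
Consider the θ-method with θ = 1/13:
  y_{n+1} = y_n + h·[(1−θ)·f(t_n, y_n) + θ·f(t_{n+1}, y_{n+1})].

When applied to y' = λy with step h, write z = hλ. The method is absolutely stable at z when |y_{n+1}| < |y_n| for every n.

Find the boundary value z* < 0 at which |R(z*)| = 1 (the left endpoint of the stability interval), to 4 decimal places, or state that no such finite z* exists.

left endpoint -2.3636.

Test eqn y'=λy, z=hλ:
  y_{n+1} = y_n + z·[12/13·y_n + 1/13·y_{n+1}] ⇒ (1 − 1/13z)y_{n+1} = (1 + 12/13z)y_n
  Hence R(z) = (1 + 12/13z)/(1 − 1/13z).

Find x<0 with |R(x)|<1.
x=-1.49: |R|=0.3368
R=−1: 1+12/13x = −1+1/13x ⇒ -11/13x=2 ⇒ x=2/(-11/13)=-2.3636
Confirm numerically:
  x=-2.055: |R|=0.77449 <1
  x=-1.941: |R|=0.68884 <1
  x=-1.419: |R|=0.27935 <1
  x=-2.713: |R|=1.24457 >1
  x=-2.681: |R|=1.22263 >1
  x=-2.390: |R|=1.01884 >1
Interval (-2.3636, 0).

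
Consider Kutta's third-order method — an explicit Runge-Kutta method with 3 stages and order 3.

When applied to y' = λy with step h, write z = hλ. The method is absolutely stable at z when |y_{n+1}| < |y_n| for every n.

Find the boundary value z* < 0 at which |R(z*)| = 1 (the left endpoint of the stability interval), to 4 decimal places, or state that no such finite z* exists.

On y'=λy, z=hλ:
  order 3, 3-stage ⇒ R(z)=1+z+z^2/2+z^3/6
  (e.g. R(-0.37)=0.69001, |R|=0.69001)

Find x<0 with |R(x)|<1.
x=-0.37: |R|=0.6900
|R(-2.77)|=1.4759 |R(-2.52)|=1.0120 |R(-0.9)|=0.3835
Bisect:
  x_lo=-3.4117 |R|=3.2104  x_hi=-0.3452 |R|=0.7075
  mid=-1.87846 |R|=0.21888 →hi
  mid=-2.64508 |R|=1.23122 →lo
  mid=-2.26177 |R|=0.63235 →hi
  mid=-2.45343 |R|=0.90509 →hi
  mid=-2.54925 |R|=1.06104 →lo
  mid=-2.50134 |R|=0.98134 →hi
  mid=-2.52530 |R|=1.02076 →lo
  mid=-2.51332 |R|=1.00094 →lo
  mid=-2.50733 |R|=0.99112 →hi
  mid=-2.51032 |R|=0.99602 →hi
  ...
  [-2.51276,-2.51257] ⇒ x*=-2.5127
So |R|<1 on (-2.5127, 0).

left endpoint -2.5127.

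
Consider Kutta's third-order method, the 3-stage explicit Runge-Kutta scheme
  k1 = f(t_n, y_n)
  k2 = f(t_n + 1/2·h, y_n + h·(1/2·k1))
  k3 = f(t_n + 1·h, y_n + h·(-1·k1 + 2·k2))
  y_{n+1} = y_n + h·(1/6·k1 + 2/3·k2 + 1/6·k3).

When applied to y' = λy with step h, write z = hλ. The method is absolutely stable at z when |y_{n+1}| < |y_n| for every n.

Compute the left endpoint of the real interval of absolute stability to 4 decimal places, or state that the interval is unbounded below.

With y'=λy (z=hλ):
  order 3, 3-stage ⇒ R(z)=1+z+z^2/2+z^3/6
  (e.g. R(-1.13)=0.26797, |R|=0.26797)

Find x<0 with |R(x)|<1.
x=-1.13: |R|=0.2680
|R(-2.7)|=1.3355 |R(-1.53)|=0.0435 |R(-0.64)|=0.5211
Bisect:
  x_lo=-3.2139 |R|=2.5822  x_hi=-0.1772 |R|=0.8376
  mid=-1.69556 |R|=0.07053 →hi
  mid=-2.45474 |R|=0.90714 →hi
  mid=-2.83433 |R|=1.61252 →lo
  mid=-2.64454 |R|=1.23021 →lo
  mid=-2.54964 |R|=1.06170 →lo
  mid=-2.50219 |R|=0.98273 →hi
  mid=-2.52592 |R|=1.02179 →lo
  mid=-2.51405 |R|=1.00215 →lo
  mid=-2.50812 |R|=0.99242 →hi
  mid=-2.51109 |R|=0.99728 →hi
  ...
  [-2.51276,-2.51257] ⇒ x*=-2.5127
Interval (-2.5127, 0).

left endpoint -2.5127.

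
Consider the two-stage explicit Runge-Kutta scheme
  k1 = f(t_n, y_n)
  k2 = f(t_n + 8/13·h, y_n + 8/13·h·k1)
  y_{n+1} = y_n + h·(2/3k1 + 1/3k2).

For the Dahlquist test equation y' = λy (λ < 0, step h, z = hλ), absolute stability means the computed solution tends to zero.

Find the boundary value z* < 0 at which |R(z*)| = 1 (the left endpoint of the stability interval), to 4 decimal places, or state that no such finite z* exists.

Set f=λy, z=hλ:
  k1=λy_n ⇒ h·k1=z·y_n;  k2=λ(1+8/13z)y_n ⇒ h·k2=z(1+8/13z)y_n
  y_{n+1}/y_n = 1 + 2/3z + 1/3z(1+8/13z) = 1 + z + 8/39z²
  R(z) = 1 + z + 8/39z².

Solve |R(x)|<1 on ℝ⁻.
x=-1.04: |R|=0.1819
R=1: x+8/39x²=0 ⇒ x=−39/8=-4.8750; min R=1−1/(4·8/39)=-0.2188>−1
Confirm numerically:
  x=-4.623: |R|=0.76103 <1
  x=-3.264: |R|=0.07863 <1
  x=-3.191: |R|=0.10229 <1
  x=-5.390: |R|=1.56941 >1
  x=-5.312: |R|=1.47617 >1
  x=-5.022: |R|=1.15143 >1
Interval (-4.8750, 0).

left endpoint -4.8750.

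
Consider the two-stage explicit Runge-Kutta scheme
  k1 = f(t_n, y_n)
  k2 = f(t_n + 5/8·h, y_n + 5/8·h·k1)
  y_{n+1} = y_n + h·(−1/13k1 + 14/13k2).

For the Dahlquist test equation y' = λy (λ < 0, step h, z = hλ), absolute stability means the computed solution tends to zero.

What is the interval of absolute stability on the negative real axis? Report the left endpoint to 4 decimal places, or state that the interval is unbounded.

z∈(-1.4857,0).

Set f=λy, z=hλ:
  k1=λy_n ⇒ h·k1=z·y_n;  k2=λ(1+5/8z)y_n ⇒ h·k2=z(1+5/8z)y_n
  y_{n+1}/y_n = 1 − 1/13z + 14/13z(1+5/8z) = 1 + z + 35/52z²
  so R(z) = 1 + z + 35/52z².

Solve |R(x)|<1 on ℝ⁻.
x=-1.57: |R|=1.0891
R=1: x+35/52x²=0 ⇒ x=−52/35=-1.4857; min R=1−1/(4·35/52)=0.6286>−1
Confirm numerically:
  x=-1.373: |R|=0.89584 <1
  x=-1.367: |R|=0.89077 <1
  x=-1.324: |R|=0.85589 <1
  x=-1.975: |R|=1.65042 >1
  x=-1.791: |R|=1.36802 >1
So |R|<1 on (-1.4857, 0).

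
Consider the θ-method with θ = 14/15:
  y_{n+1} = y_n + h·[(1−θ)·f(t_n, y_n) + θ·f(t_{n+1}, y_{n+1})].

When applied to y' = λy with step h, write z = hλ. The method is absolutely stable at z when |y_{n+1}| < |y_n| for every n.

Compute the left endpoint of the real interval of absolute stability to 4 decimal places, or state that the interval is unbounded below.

Test eqn y'=λy, z=hλ:
  y_{n+1} = y_n + z·[1/15·y_n + 14/15·y_{n+1}] ⇒ (1 − 14/15z)y_{n+1} = (1 + 1/15z)y_n
  ⇒ R(z) = (1 + 1/15z)/(1 − 14/15z).

Boundary: |R(x)|=1, x<0.
x=-0.55: |R|=0.6366
x=-2: |R|=0.3023
x=-10: |R|=0.0323
x=-100: |R|=0.0601
θ=14/15≥1/2 ⇒ |1+1/15x|<|1−14/15x| ∀x<0 ⇒ interval (−∞,0).

unbounded; (−∞, 0).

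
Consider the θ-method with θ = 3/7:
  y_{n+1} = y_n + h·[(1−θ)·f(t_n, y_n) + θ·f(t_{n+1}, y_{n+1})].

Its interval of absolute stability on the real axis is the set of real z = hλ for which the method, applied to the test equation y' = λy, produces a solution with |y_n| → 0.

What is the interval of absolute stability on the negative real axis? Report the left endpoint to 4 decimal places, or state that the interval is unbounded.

With y'=λy (z=hλ):
  y_{n+1} = y_n + z·[4/7·y_n + 3/7·y_{n+1}] ⇒ (1 − 3/7z)y_{n+1} = (1 + 4/7z)y_n
  Hence R(z) = (1 + 4/7z)/(1 − 3/7z).

Solve |R(x)|<1 on ℝ⁻.
x=-1.74: |R|=0.0033
R=−1: 1+4/7x = −1+3/7x ⇒ -1/7x=2 ⇒ x=2/(-1/7)=-14.0000
Confirm numerically:
  x=-10.652: |R|=0.91406 <1
  x=-10.020: |R|=0.89261 <1
  x=-8.214: |R|=0.81714 <1
  x=-8.000: |R|=0.80645 <1
  x=-14.293: |R|=1.00587 >1
  x=-14.076: |R|=1.00154 >1
So |R|<1 on (-14.0000, 0).

z∈(-14.0000,0).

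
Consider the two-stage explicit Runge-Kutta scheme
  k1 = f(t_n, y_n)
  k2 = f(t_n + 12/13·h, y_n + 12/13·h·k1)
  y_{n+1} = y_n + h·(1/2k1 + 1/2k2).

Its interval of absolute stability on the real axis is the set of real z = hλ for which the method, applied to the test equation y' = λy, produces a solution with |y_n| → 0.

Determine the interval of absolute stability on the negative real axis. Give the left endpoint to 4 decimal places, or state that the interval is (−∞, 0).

Test eqn y'=λy, z=hλ:
  k1=λy_n ⇒ h·k1=z·y_n;  k2=λ(1+12/13z)y_n ⇒ h·k2=z(1+12/13z)y_n
  y_{n+1}/y_n = 1 + 1/2z + 1/2z(1+12/13z) = 1 + z + 6/13z²
  ⇒ R(z) = 1 + z + 6/13z².

Need |R(x)|<1, x<0.
x=-1.12: |R|=0.4590
R=1: x+6/13x²=0 ⇒ x=−13/6=-2.1667; min R=1−1/(4·6/13)=0.4583>−1
Confirm numerically:
  x=-1.880: |R|=0.75126 <1
  x=-1.395: |R|=0.50317 <1
  x=-1.147: |R|=0.46020 <1
  x=-1.098: |R|=0.45843 <1
  x=-2.582: |R|=1.49495 >1
  x=-2.449: |R|=1.31912 >1
  x=-2.306: |R|=1.14829 >1
Stable set (-2.1667, 0).

(-2.1667, 0).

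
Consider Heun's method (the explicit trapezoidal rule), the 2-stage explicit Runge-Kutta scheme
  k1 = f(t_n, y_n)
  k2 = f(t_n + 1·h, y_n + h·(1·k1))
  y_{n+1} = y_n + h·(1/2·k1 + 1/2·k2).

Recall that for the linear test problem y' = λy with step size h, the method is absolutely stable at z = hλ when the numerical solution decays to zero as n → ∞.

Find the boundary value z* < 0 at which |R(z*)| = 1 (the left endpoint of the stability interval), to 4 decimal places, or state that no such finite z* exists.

On y'=λy, z=hλ:
  order 2, 2-stage ⇒ R(z)=1+z+z^2/2
  (e.g. R(-1.17)=0.51445, |R|=0.51445)

Need |R(x)|<1, x<0.
x=-1.17: |R|=0.5144
|R(-2.24)|=1.2688 |R(-0.94)|=0.5018 |R(-0.76)|=0.5288
Bisect:
  x_lo=-2.4736 |R|=1.5857  x_hi=-0.3092 |R|=0.7386
  mid=-1.39141 |R|=0.57660 →hi
  mid=-1.93250 |R|=0.93478 →hi
  mid=-2.20304 |R|=1.22366 →lo
  mid=-2.06777 |R|=1.07007 →lo
  mid=-2.00014 |R|=1.00014 →lo
  mid=-1.96632 |R|=0.96689 →hi
  mid=-1.98323 |R|=0.98337 →hi
  ...
  [-2.00000,-1.99987] ⇒ x*=-2.0000
So |R|<1 on (-2.0000, 0).

left endpoint -2.0000.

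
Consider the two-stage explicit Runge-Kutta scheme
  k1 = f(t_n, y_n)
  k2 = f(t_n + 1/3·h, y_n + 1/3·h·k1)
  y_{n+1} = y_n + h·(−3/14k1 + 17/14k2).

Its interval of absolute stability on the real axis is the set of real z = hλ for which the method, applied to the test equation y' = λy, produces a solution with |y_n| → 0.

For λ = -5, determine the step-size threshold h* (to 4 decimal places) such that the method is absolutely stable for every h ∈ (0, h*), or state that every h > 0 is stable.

With y'=λy (z=hλ):
  k1=λy_n ⇒ h·k1=z·y_n;  k2=λ(1+1/3z)y_n ⇒ h·k2=z(1+1/3z)y_n
  y_{n+1}/y_n = 1 − 3/14z + 17/14z(1+1/3z) = 1 + z + 17/42z²
  Hence R(z) = 1 + z + 17/42z².

Need |R(x)|<1, x<0.
x=-0.42: |R|=0.6514
R=1: x+17/42x²=0 ⇒ x=−42/17=-2.4706; min R=1−1/(4·17/42)=0.3824>−1
Confirm numerically:
  x=-2.400: |R|=0.93143 <1
  x=-2.241: |R|=0.79175 <1
  x=-2.200: |R|=0.75905 <1
  x=-2.007: |R|=0.62340 <1
  x=-2.956: |R|=1.58078 >1
  x=-2.816: |R|=1.39370 >1
  x=-2.801: |R|=1.37460 >1
So |R|<1 on (-2.4706, 0).

(-2.4706,0); λ=-5 ⇒ h* = (42/17)/5 = 0.4941.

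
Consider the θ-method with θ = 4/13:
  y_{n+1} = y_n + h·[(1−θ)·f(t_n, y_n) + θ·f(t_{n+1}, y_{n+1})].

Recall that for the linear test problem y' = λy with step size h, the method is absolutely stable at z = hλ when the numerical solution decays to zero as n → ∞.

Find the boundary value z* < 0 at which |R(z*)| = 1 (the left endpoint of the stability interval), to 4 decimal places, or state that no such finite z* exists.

z* = -5.2000.

Set f=λy, z=hλ:
  y_{n+1} = y_n + z·[9/13·y_n + 4/13·y_{n+1}] ⇒ (1 − 4/13z)y_{n+1} = (1 + 9/13z)y_n
  R(z) = (1 + 9/13z)/(1 − 4/13z).

Solve |R(x)|<1 on ℝ⁻.
x=-1.38: |R|=0.0313
R=−1: 1+9/13x = −1+4/13x ⇒ -5/13x=2 ⇒ x=2/(-5/13)=-5.2000
Confirm numerically:
  x=-4.075: |R|=0.80802 <1
  x=-3.672: |R|=0.72407 <1
  x=-3.603: |R|=0.70870 <1
  x=-5.764: |R|=1.07821 >1
  x=-5.562: |R|=1.05135 >1
  x=-5.274: |R|=1.01085 >1
Interval (-5.2000, 0).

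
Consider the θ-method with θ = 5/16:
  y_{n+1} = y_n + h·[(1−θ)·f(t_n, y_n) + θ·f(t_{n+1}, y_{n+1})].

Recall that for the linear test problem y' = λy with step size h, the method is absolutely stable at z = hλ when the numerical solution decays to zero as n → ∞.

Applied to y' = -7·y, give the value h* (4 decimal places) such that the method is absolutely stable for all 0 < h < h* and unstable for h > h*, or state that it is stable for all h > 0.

Set f=λy, z=hλ:
  y_{n+1} = y_n + z·[11/16·y_n + 5/16·y_{n+1}] ⇒ (1 − 5/16z)y_{n+1} = (1 + 11/16z)y_n
  ⇒ R(z) = (1 + 11/16z)/(1 − 5/16z).

Need |R(x)|<1, x<0.
x=-0.54: |R|=0.5380
R=−1: 1+11/16x = −1+5/16x ⇒ -3/8x=2 ⇒ x=2/(-3/8)=-5.3333
Confirm numerically:
  x=-5.136: |R|=0.97159 <1
  x=-4.382: |R|=0.84943 <1
  x=-3.800: |R|=0.73714 <1
  x=-5.769: |R|=1.05829 >1
  x=-5.611: |R|=1.03782 >1
  x=-5.578: |R|=1.03345 >1
So |R|<1 on (-5.3333, 0).

(-5.3333,0); λ=-7 ⇒ h* = (16/3)/7 = 0.7619.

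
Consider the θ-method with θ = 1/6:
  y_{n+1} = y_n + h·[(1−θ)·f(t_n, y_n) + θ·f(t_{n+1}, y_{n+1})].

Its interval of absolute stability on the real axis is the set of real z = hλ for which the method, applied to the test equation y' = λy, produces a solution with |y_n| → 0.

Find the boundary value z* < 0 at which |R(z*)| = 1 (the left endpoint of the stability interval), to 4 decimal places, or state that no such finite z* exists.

With y'=λy (z=hλ):
  y_{n+1} = y_n + z·[5/6·y_n + 1/6·y_{n+1}] ⇒ (1 − 1/6z)y_{n+1} = (1 + 5/6z)y_n
  ⇒ R(z) = (1 + 5/6z)/(1 − 1/6z).

Find x<0 with |R(x)|<1.
x=-1.48: |R|=0.1872
R=−1: 1+5/6x = −1+1/6x ⇒ -2/3x=2 ⇒ x=2/(-2/3)=-3.0000
Confirm numerically:
  x=-2.918: |R|=0.96322 <1
  x=-1.939: |R|=0.46542 <1
  x=-1.611: |R|=0.27000 <1
  x=-1.460: |R|=0.17426 <1
  x=-3.505: |R|=1.21252 >1
  x=-3.421: |R|=1.17875 >1
  x=-3.138: |R|=1.06041 >1
Stable set (-3.0000, 0).

z* = -3.0000.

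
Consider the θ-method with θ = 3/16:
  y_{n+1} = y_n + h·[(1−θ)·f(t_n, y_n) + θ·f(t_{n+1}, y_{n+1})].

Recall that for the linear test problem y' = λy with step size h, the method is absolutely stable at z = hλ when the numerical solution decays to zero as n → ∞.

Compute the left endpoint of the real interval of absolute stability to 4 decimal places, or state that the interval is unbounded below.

Set f=λy, z=hλ:
  y_{n+1} = y_n + z·[13/16·y_n + 3/16·y_{n+1}] ⇒ (1 − 3/16z)y_{n+1} = (1 + 13/16z)y_n
  ⇒ R(z) = (1 + 13/16z)/(1 − 3/16z).

Find x<0 with |R(x)|<1.
x=-1.76: |R|=0.3233
R=−1: 1+13/16x = −1+3/16x ⇒ -5/8x=2 ⇒ x=2/(-5/8)=-3.2000
Confirm numerically:
  x=-2.613: |R|=0.75376 <1
  x=-2.564: |R|=0.73155 <1
  x=-2.345: |R|=0.62883 <1
  x=-1.621: |R|=0.24316 <1
  x=-3.729: |R|=1.19458 >1
  x=-3.668: |R|=1.17331 >1
  x=-3.330: |R|=1.05002 >1
Interval (-3.2000, 0).

z* = -3.2000.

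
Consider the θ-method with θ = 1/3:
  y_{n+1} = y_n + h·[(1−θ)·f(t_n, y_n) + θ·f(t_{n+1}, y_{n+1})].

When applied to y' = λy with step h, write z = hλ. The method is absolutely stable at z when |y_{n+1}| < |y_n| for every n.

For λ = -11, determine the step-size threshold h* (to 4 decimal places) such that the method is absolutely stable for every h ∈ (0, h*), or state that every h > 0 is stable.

(-6.0000,0); λ=-11 ⇒ h* = (6)/11 = 0.5455.

On y'=λy, z=hλ:
  y_{n+1} = y_n + z·[2/3·y_n + 1/3·y_{n+1}] ⇒ (1 − 1/3z)y_{n+1} = (1 + 2/3z)y_n
  ⇒ R(z) = (1 + 2/3z)/(1 − 1/3z).

Find x<0 with |R(x)|<1.
x=-1.54: |R|=0.0176
R=−1: 1+2/3x = −1+1/3x ⇒ -1/3x=2 ⇒ x=2/(-1/3)=-6.0000
Confirm numerically:
  x=-5.513: |R|=0.94279 <1
  x=-3.695: |R|=0.65571 <1
  x=-3.386: |R|=0.59067 <1
  x=-6.323: |R|=1.03465 >1
  x=-6.110: |R|=1.01207 >1
Interval (-6.0000, 0).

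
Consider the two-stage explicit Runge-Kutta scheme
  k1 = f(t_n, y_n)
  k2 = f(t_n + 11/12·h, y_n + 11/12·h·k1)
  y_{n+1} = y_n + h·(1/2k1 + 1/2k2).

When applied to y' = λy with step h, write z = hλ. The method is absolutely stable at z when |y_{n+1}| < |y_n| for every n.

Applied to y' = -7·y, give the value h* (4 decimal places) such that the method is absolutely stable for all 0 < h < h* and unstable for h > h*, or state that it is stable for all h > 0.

Test eqn y'=λy, z=hλ:
  k1=λy_n ⇒ h·k1=z·y_n;  k2=λ(1+11/12z)y_n ⇒ h·k2=z(1+11/12z)y_n
  y_{n+1}/y_n = 1 + 1/2z + 1/2z(1+11/12z) = 1 + z + 11/24z²
  Hence R(z) = 1 + z + 11/24z².

Need |R(x)|<1, x<0.
x=-1.22: |R|=0.4622
R=1: x+11/24x²=0 ⇒ x=−24/11=-2.1818; min R=1−1/(4·11/24)=0.4545>−1
Confirm numerically:
  x=-1.883: |R|=0.74211 <1
  x=-1.594: |R|=0.57055 <1
  x=-1.244: |R|=0.46529 <1
  x=-0.977: |R|=0.46049 <1
  x=-2.484: |R|=1.34403 >1
  x=-2.469: |R|=1.32498 >1
  x=-2.335: |R|=1.16394 >1
Stable set (-2.1818, 0).

(-2.1818,0); λ=-7 ⇒ h* = (24/11)/7 = 0.3117.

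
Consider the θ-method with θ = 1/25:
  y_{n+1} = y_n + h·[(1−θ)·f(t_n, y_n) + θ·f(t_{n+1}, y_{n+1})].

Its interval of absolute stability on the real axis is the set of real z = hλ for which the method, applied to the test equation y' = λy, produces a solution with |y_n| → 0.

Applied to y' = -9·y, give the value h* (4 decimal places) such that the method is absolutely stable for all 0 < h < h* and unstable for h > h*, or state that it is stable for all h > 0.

Test eqn y'=λy, z=hλ:
  y_{n+1} = y_n + z·[24/25·y_n + 1/25·y_{n+1}] ⇒ (1 − 1/25z)y_{n+1} = (1 + 24/25z)y_n
  R(z) = (1 + 24/25z)/(1 − 1/25z).

Boundary: |R(x)|=1, x<0.
x=-1.46: |R|=0.3794
R=−1: 1+24/25x = −1+1/25x ⇒ -23/25x=2 ⇒ x=2/(-23/25)=-2.1739
Confirm numerically:
  x=-2.090: |R|=0.92876 <1
  x=-1.911: |R|=0.77530 <1
  x=-1.290: |R|=0.22670 <1
  x=-2.470: |R|=1.24791 >1
  x=-2.336: |R|=1.13638 >1
  x=-2.315: |R|=1.11880 >1
Interval (-2.1739, 0).

(-2.1739,0); λ=-9 ⇒ h* = (50/23)/9 = 0.2415.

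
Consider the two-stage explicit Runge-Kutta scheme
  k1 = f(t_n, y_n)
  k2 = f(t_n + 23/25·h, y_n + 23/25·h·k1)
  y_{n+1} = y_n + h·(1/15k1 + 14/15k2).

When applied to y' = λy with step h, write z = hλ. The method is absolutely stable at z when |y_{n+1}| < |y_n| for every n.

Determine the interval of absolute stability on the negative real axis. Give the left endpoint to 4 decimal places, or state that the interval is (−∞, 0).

z∈(-1.1646,0).

Test eqn y'=λy, z=hλ:
  k1=λy_n ⇒ h·k1=z·y_n;  k2=λ(1+23/25z)y_n ⇒ h·k2=z(1+23/25z)y_n
  y_{n+1}/y_n = 1 + 1/15z + 14/15z(1+23/25z) = 1 + z + 322/375z²
  ⇒ R(z) = 1 + z + 322/375z².

Find x<0 with |R(x)|<1.
x=-1.41: |R|=1.2971
R=1: x+322/375x²=0 ⇒ x=−375/322=-1.1646; min R=1−1/(4·322/375)=0.7089>−1
Confirm numerically:
  x=-0.960: |R|=0.83135 <1
  x=-0.779: |R|=0.74207 <1
  x=-0.649: |R|=0.71267 <1
  x=-1.261: |R|=1.10438 >1
  x=-1.233: |R|=1.07242 >1
Stable set (-1.1646, 0).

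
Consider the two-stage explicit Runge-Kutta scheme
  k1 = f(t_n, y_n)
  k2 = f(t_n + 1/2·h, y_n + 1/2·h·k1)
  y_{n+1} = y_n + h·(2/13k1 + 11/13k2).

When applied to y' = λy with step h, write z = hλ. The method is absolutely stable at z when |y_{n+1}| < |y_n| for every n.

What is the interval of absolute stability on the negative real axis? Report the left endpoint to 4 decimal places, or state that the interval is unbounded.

(-2.3636, 0).

Set f=λy, z=hλ:
  k1=λy_n ⇒ h·k1=z·y_n;  k2=λ(1+1/2z)y_n ⇒ h·k2=z(1+1/2z)y_n
  y_{n+1}/y_n = 1 + 2/13z + 11/13z(1+1/2z) = 1 + z + 11/26z²
  Hence R(z) = 1 + z + 11/26z².

Find x<0 with |R(x)|<1.
x=-0.75: |R|=0.4880
R=1: x+11/26x²=0 ⇒ x=−26/11=-2.3636; min R=1−1/(4·11/26)=0.4091>−1
Confirm numerically:
  x=-2.170: |R|=0.82223 <1
  x=-1.879: |R|=0.61473 <1
  x=-1.365: |R|=0.42329 <1
  x=-2.861: |R|=1.60202 >1
  x=-2.741: |R|=1.43761 >1
  x=-2.697: |R|=1.38038 >1
So |R|<1 on (-2.3636, 0).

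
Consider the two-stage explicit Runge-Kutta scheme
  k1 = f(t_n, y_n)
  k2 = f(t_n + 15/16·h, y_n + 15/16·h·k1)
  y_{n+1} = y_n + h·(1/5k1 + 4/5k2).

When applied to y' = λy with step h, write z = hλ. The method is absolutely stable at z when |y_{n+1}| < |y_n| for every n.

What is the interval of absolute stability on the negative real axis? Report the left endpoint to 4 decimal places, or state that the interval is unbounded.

(-1.3333, 0).

On y'=λy, z=hλ:
  k1=λy_n ⇒ h·k1=z·y_n;  k2=λ(1+15/16z)y_n ⇒ h·k2=z(1+15/16z)y_n
  y_{n+1}/y_n = 1 + 1/5z + 4/5z(1+15/16z) = 1 + z + 3/4z²
  R(z) = 1 + z + 3/4z².

Boundary: |R(x)|=1, x<0.
x=-0.91: |R|=0.7111
R=1: x+3/4x²=0 ⇒ x=−4/3=-1.3333; min R=1−1/(4·3/4)=0.6667>−1
Confirm numerically:
  x=-1.029: |R|=0.76513 <1
  x=-0.921: |R|=0.71518 <1
  x=-0.754: |R|=0.67239 <1
  x=-1.607: |R|=1.32984 >1
  x=-1.550: |R|=1.25188 >1
  x=-1.416: |R|=1.08779 >1
Interval (-1.3333, 0).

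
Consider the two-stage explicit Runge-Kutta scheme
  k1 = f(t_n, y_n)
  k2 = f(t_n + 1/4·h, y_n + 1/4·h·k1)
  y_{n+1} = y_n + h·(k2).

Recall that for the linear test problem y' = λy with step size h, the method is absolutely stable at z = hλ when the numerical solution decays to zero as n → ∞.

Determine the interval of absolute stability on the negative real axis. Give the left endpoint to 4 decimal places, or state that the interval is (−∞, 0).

Set f=λy, z=hλ:
  k1=λy_n ⇒ h·k1=z·y_n;  k2=λ(1+1/4z)y_n ⇒ h·k2=z(1+1/4z)y_n
  y_{n+1}/y_n = 1 + z(1+1/4z) = 1 + z + 1/4z²
  Hence R(z) = 1 + z + 1/4z².

Need |R(x)|<1, x<0.
x=-1.2: |R|=0.1600
R=1: x+1/4x²=0 ⇒ x=−4=-4.0000; min R=1−1/(4·1/4)=0.0000>−1
Confirm numerically:
  x=-2.481: |R|=0.05784 <1
  x=-2.277: |R|=0.01918 <1
  x=-1.704: |R|=0.02190 <1
  x=-4.267: |R|=1.28482 >1
  x=-4.266: |R|=1.28369 >1
  x=-4.164: |R|=1.17072 >1
So |R|<1 on (-4.0000, 0).

z∈(-4.0000,0).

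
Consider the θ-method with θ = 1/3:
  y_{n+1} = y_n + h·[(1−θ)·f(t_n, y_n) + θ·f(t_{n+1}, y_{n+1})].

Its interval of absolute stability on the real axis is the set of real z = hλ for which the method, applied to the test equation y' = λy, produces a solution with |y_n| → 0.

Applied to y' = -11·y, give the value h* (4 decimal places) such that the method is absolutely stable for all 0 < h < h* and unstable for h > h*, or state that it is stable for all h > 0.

Test eqn y'=λy, z=hλ:
  y_{n+1} = y_n + z·[2/3·y_n + 1/3·y_{n+1}] ⇒ (1 − 1/3z)y_{n+1} = (1 + 2/3z)y_n
  Hence R(z) = (1 + 2/3z)/(1 − 1/3z).

Find x<0 with |R(x)|<1.
x=-0.82: |R|=0.3560
R=−1: 1+2/3x = −1+1/3x ⇒ -1/3x=2 ⇒ x=2/(-1/3)=-6.0000
Confirm numerically:
  x=-4.988: |R|=0.87331 <1
  x=-3.508: |R|=0.61709 <1
  x=-2.541: |R|=0.37574 <1
  x=-6.449: |R|=1.04752 >1
  x=-6.315: |R|=1.03382 >1
  x=-6.073: |R|=1.00805 >1
Stable set (-6.0000, 0).

(-6.0000,0); λ=-11 ⇒ h* = (6)/11 = 0.5455.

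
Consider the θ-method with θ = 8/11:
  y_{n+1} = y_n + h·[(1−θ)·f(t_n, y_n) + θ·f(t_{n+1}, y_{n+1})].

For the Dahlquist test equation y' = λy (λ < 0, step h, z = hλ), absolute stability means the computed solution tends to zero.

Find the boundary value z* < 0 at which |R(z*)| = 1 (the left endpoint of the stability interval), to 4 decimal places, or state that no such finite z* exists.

unbounded; (−∞, 0).

Set f=λy, z=hλ:
  y_{n+1} = y_n + z·[3/11·y_n + 8/11·y_{n+1}] ⇒ (1 − 8/11z)y_{n+1} = (1 + 3/11z)y_n
  R(z) = (1 + 3/11z)/(1 − 8/11z).

Find x<0 with |R(x)|<1.
x=-1.11: |R|=0.3858
x=-2: |R|=0.1852
x=-10: |R|=0.2088
x=-100: |R|=0.3564
θ=8/11≥1/2 ⇒ |1+3/11x|<|1−8/11x| ∀x<0 ⇒ unbounded interval.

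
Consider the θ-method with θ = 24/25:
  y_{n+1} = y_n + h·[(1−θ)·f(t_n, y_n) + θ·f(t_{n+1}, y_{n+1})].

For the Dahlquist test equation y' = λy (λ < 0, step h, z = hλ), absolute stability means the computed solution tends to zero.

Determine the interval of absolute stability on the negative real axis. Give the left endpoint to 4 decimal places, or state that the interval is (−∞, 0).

Test eqn y'=λy, z=hλ:
  y_{n+1} = y_n + z·[1/25·y_n + 24/25·y_{n+1}] ⇒ (1 − 24/25z)y_{n+1} = (1 + 1/25z)y_n
  ⇒ R(z) = (1 + 1/25z)/(1 − 24/25z).

Find x<0 with |R(x)|<1.
x=-1.25: |R|=0.4318
x=-2: |R|=0.3151
x=-10: |R|=0.0566
x=-100: |R|=0.0309
θ=24/25≥1/2 ⇒ |1+1/25x|<|1−24/25x| ∀x<0 ⇒ interval (−∞,0).

unbounded; (−∞, 0).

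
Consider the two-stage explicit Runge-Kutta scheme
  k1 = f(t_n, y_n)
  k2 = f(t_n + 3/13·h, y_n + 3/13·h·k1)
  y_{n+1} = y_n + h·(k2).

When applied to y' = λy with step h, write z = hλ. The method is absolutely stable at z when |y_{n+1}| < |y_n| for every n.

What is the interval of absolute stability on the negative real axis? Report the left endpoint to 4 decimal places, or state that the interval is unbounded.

Test eqn y'=λy, z=hλ:
  k1=λy_n ⇒ h·k1=z·y_n;  k2=λ(1+3/13z)y_n ⇒ h·k2=z(1+3/13z)y_n
  y_{n+1}/y_n = 1 + z(1+3/13z) = 1 + z + 3/13z²
  so R(z) = 1 + z + 3/13z².

Find x<0 with |R(x)|<1.
x=-1.79: |R|=0.0506
R=1: x+3/13x²=0 ⇒ x=−13/3=-4.3333; min R=1−1/(4·3/13)=-0.0833>−1
Confirm numerically:
  x=-4.120: |R|=0.79717 <1
  x=-3.378: |R|=0.25528 <1
  x=-2.621: |R|=0.03570 <1
  x=-4.924: |R|=1.67118 >1
  x=-4.487: |R|=1.15912 >1
  x=-4.410: |R|=1.07802 >1
So |R|<1 on (-4.3333, 0).

z∈(-4.3333,0).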